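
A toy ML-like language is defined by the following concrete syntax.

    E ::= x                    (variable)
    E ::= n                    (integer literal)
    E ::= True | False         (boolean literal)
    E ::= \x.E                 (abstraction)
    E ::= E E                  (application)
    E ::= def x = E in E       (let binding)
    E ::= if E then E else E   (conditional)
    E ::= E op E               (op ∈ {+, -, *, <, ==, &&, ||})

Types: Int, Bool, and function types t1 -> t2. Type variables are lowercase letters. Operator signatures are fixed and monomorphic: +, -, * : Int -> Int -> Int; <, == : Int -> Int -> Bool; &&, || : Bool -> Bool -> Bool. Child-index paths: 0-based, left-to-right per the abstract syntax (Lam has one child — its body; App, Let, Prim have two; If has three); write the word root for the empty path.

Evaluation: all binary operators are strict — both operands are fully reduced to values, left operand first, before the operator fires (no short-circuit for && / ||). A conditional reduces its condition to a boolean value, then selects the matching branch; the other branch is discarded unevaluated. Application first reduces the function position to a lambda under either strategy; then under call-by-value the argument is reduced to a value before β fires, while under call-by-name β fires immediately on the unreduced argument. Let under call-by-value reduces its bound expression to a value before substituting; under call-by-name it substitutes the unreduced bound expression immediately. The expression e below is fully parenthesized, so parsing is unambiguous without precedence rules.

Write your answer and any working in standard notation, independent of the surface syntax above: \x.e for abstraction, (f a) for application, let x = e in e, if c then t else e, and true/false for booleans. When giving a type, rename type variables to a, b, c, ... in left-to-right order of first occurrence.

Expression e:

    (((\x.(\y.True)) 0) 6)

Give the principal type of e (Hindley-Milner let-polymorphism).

Answer: Bool

Working:
\y._ : b -> Bool
\x._ : a -> b -> Bool
  unify a -> b -> Bool ~ Int -> c
  unify a ~ Int
  unify b -> Bool ~ c
_ _ : b -> Bool
  unify b -> Bool ~ Int -> d
  unify b ~ Int
  unify Bool ~ d
_ _ : Bool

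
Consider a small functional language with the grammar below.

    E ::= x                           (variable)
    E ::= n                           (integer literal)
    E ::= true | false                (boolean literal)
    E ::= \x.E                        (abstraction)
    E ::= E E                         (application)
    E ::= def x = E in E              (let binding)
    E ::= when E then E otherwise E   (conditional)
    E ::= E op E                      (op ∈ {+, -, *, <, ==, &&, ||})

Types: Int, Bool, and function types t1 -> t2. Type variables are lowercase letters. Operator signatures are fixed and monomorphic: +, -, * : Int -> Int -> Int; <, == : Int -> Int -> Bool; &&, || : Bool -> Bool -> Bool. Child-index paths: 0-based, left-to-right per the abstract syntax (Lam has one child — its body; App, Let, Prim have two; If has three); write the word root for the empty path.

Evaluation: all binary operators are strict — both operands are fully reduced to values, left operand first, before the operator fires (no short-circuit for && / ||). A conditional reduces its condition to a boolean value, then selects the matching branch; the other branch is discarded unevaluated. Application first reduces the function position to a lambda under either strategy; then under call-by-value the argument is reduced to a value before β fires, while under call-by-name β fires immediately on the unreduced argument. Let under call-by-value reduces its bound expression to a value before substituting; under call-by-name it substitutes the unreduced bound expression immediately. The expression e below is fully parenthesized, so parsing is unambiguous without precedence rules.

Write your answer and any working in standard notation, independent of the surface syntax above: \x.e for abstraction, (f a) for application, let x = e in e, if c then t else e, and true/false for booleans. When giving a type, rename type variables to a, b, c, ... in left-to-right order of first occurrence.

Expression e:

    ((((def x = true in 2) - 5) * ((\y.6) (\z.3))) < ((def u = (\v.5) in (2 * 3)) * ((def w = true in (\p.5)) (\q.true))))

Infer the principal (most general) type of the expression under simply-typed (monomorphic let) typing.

Trace:
let x : Bool
  unify Int ~ Int
  unify Int ~ Int
  unify Int ~ Int
\y._ : a -> Int
\z._ : b -> Int
  unify a -> Int ~ (b -> Int) -> c
  unify a ~ b -> Int
  unify Int ~ c
_ _ : Int
  unify Int ~ Int
  unify Int ~ Int
\v._ : d -> Int
let u : d -> Int
  unify Int ~ Int
  unify Int ~ Int
  unify Int ~ Int
let w : Bool
\p._ : e -> Int
\q._ : f -> Bool
  unify e -> Int ~ (f -> Bool) -> g
  unify e ~ f -> Bool
  unify Int ~ g
_ _ : Int
  unify Int ~ Int
  unify Int ~ Int

Answer: Bool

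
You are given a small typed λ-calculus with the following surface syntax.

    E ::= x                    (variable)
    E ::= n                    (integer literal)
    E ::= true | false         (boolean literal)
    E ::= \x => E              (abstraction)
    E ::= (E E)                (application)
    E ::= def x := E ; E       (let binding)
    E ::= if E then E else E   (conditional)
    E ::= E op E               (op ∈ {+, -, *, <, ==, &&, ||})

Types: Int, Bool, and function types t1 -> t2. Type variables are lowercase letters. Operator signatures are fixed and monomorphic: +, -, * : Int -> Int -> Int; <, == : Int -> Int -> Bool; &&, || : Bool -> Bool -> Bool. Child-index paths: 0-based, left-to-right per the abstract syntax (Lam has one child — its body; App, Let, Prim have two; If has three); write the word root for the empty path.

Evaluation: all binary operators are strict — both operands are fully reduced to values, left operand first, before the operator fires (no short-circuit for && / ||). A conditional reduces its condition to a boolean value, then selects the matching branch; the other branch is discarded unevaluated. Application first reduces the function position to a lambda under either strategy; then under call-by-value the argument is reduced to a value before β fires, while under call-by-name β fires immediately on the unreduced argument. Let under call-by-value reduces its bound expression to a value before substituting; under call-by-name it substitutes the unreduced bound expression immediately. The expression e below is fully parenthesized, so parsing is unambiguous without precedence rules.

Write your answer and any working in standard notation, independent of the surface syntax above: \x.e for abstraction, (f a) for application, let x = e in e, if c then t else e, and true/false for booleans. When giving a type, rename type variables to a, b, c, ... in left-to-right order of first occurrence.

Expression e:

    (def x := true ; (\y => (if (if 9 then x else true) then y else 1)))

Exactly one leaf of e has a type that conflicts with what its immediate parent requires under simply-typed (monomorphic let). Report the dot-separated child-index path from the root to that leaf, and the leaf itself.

Answer: 1.0.0.0 : 9

Derivation:
let x : Bool
  unify Int ~ Bool
  FAIL: mismatch Int ~ Bool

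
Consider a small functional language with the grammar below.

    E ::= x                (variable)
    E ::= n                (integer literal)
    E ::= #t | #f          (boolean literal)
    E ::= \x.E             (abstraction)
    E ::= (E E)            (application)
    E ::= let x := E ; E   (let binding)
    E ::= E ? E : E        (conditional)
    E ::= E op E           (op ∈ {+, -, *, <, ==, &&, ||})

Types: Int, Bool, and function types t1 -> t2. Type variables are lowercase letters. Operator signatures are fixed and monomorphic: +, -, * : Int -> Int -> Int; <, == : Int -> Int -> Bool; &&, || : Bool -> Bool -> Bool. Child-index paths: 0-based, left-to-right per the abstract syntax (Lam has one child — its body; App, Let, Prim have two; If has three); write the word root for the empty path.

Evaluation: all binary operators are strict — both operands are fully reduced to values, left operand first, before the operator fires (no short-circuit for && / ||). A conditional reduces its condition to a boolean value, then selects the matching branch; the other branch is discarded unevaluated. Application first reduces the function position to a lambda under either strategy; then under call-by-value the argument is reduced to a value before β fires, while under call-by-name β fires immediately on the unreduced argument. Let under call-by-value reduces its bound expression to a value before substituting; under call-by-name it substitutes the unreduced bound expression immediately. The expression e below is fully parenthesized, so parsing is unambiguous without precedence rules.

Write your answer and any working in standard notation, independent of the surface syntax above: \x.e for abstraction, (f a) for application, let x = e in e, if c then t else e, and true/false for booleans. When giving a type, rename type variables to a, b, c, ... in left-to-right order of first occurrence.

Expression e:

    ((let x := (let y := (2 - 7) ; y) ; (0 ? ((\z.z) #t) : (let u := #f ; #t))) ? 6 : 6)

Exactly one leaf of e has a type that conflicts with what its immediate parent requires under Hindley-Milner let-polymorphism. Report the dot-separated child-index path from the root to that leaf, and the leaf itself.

Working:
  unify Int ~ Int
  unify Int ~ Int
let y : Int
y : Int
let x : Int
  unify Int ~ Bool
  FAIL: mismatch Int ~ Bool

Answer: 0.1.0 : 0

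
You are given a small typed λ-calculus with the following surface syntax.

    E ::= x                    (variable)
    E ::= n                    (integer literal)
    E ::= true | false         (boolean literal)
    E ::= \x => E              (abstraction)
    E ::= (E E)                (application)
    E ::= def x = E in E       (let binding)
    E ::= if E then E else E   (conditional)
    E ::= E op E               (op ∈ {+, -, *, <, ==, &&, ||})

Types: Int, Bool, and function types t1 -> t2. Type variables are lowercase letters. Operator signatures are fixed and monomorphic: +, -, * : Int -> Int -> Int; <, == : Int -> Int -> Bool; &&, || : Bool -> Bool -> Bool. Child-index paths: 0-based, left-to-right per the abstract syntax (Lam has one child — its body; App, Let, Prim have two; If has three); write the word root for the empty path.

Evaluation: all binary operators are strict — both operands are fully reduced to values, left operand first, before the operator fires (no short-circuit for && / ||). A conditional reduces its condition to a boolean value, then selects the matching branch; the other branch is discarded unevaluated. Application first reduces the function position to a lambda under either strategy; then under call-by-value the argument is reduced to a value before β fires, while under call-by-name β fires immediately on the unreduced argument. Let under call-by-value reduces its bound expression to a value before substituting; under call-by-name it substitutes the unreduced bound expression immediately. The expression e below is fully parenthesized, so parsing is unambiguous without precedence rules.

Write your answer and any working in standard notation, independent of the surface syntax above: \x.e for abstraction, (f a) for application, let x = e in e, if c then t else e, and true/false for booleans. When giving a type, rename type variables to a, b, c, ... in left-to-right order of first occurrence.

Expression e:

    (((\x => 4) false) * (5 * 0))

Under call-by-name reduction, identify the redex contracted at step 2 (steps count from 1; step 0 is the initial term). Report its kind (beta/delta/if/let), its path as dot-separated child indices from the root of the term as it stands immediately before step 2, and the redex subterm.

Answer: delta at 1 : (5 * 0)

Trace:
step 0: (((\x.4) false) * (5 * 0))
step 1: [beta@0] (4 * (5 * 0))
step 2: [delta@1] (4 * 0)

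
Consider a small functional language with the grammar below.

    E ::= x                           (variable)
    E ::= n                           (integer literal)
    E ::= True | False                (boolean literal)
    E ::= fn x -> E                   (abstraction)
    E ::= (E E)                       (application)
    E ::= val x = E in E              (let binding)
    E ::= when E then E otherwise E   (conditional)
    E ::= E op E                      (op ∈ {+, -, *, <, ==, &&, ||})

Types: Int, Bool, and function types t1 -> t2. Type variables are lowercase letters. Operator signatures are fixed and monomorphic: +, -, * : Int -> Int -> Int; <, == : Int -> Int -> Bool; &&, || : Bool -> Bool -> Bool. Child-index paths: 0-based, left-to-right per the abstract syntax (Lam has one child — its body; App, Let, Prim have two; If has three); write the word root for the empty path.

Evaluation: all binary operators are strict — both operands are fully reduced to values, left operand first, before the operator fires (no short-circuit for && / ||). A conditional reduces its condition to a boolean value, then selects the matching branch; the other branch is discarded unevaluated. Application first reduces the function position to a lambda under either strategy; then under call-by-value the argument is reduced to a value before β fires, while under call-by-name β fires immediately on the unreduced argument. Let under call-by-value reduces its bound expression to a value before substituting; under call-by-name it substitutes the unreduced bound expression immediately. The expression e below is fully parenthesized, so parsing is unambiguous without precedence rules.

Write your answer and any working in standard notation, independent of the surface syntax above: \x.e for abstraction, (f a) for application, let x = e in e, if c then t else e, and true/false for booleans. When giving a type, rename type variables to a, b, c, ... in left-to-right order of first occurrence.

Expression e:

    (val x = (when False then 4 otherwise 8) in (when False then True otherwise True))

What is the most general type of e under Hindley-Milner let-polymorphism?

Derivation:
  unify Bool ~ Bool
  unify Int ~ Int
let x : Int
  unify Bool ~ Bool
  unify Bool ~ Bool

Answer: Bool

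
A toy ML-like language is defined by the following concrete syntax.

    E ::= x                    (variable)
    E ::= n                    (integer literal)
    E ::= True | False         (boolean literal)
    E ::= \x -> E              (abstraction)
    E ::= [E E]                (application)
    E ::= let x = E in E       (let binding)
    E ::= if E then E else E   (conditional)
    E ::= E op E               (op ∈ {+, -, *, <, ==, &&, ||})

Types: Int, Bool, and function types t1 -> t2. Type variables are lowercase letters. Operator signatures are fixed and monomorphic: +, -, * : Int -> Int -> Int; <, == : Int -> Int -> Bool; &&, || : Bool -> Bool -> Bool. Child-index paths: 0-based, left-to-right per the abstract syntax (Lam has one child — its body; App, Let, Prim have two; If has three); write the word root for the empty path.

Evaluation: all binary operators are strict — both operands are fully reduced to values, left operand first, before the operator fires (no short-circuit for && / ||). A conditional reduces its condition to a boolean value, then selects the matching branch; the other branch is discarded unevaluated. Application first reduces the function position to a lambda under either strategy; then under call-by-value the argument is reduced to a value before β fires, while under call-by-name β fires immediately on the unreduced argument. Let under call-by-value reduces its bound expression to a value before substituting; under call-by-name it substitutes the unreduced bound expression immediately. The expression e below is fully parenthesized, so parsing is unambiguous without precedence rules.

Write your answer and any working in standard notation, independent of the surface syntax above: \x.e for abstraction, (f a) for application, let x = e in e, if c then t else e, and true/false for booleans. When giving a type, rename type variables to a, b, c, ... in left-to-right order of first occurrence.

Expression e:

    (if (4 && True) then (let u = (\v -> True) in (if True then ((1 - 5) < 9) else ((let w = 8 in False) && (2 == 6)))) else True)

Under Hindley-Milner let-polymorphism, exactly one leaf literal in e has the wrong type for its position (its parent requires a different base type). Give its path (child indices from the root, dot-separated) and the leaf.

Working:
  unify Int ~ Bool
  FAIL: mismatch Int ~ Bool

Answer: 0.0 : 4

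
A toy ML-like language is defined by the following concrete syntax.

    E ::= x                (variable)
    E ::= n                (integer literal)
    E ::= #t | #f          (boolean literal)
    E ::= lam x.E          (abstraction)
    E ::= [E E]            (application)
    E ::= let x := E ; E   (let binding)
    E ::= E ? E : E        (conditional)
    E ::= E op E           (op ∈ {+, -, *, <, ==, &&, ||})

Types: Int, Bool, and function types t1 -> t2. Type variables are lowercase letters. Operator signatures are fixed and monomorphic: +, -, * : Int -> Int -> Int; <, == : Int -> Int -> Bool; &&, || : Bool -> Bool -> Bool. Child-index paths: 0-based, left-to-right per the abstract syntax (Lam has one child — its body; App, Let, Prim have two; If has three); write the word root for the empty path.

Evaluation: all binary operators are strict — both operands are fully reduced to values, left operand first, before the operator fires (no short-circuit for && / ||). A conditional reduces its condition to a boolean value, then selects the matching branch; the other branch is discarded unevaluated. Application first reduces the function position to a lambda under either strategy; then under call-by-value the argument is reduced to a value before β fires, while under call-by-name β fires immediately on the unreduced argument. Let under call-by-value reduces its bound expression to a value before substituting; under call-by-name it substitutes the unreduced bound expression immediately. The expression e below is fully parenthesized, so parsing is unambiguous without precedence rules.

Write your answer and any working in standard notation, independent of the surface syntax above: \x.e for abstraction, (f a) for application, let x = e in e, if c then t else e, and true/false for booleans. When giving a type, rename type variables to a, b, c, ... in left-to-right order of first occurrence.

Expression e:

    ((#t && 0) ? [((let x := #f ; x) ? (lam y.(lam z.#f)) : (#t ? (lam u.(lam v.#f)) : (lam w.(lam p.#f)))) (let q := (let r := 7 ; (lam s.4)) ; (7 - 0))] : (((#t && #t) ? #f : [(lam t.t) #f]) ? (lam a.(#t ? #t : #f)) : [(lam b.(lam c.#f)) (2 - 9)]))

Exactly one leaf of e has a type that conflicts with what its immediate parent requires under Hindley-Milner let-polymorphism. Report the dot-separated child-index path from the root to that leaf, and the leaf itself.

Derivation:
  unify Bool ~ Bool
  unify Int ~ Bool
  FAIL: mismatch Int ~ Bool

Answer: 0.1 : 0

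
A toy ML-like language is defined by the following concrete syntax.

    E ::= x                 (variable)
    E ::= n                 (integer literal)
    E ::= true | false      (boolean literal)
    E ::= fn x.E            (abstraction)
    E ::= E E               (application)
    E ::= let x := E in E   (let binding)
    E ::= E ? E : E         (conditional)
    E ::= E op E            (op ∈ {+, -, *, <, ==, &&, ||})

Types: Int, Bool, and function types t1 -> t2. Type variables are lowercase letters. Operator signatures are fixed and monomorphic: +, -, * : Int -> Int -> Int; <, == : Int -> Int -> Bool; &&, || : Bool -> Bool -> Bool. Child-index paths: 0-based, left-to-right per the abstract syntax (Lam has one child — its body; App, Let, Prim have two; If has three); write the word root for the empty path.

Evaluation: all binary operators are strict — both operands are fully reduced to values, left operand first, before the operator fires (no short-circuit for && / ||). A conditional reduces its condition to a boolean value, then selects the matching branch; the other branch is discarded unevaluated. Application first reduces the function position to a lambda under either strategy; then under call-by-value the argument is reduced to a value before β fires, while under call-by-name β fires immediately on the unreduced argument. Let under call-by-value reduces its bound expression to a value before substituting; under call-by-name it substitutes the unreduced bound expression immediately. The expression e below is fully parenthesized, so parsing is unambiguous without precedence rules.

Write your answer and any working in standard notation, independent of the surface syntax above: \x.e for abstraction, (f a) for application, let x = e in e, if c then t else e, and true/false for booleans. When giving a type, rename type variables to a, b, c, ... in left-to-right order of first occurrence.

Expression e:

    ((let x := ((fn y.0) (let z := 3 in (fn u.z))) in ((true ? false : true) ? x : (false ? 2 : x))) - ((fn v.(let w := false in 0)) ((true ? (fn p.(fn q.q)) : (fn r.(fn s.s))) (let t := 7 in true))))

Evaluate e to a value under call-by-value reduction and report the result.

Working:
step 0: ((let x = ((\y.0) (let z = 3 in (\u.z))) in (if (if true then false else true) then x else (if false then 2 else x))) - ((\v.(let w = false in 0)) ((if true then (\p.(\q.q)) else (\r.(\s.s))) (let t = 7 in true))))
step 1: [let@0.0.1] ((let x = ((\y.0) (\u.3)) in (if (if true then false else true) then x else (if false then 2 else x))) - ((\v.(let w = false in 0)) ((if true then (\p.(\q.q)) else (\r.(\s.s))) (let t = 7 in true))))
step 2: [beta@0.0] ((let x = 0 in (if (if true then false else true) then x else (if false then 2 else x))) - ((\v.(let w = false in 0)) ((if true then (\p.(\q.q)) else (\r.(\s.s))) (let t = 7 in true))))
step 3: [let@0] ((if (if true then false else true) then 0 else (if false then 2 else 0)) - ((\v.(let w = false in 0)) ((if true then (\p.(\q.q)) else (\r.(\s.s))) (let t = 7 in true))))
step 4: [if@0.0] ((if false then 0 else (if false then 2 else 0)) - ((\v.(let w = false in 0)) ((if true then (\p.(\q.q)) else (\r.(\s.s))) (let t = 7 in true))))
step 5: [if@0] ((if false then 2 else 0) - ((\v.(let w = false in 0)) ((if true then (\p.(\q.q)) else (\r.(\s.s))) (let t = 7 in true))))
step 6: [if@0] (0 - ((\v.(let w = false in 0)) ((if true then (\p.(\q.q)) else (\r.(\s.s))) (let t = 7 in true))))
step 7: [if@1.1.0] (0 - ((\v.(let w = false in 0)) ((\p.(\q.q)) (let t = 7 in true))))
step 8: [let@1.1.1] (0 - ((\v.(let w = false in 0)) ((\p.(\q.q)) true)))
step 9: [beta@1.1] (0 - ((\v.(let w = false in 0)) (\q.q)))
step 10: [beta@1] (0 - (let w = false in 0))
step 11: [let@1] (0 - 0)
step 12: [delta@root] 0

Answer: 0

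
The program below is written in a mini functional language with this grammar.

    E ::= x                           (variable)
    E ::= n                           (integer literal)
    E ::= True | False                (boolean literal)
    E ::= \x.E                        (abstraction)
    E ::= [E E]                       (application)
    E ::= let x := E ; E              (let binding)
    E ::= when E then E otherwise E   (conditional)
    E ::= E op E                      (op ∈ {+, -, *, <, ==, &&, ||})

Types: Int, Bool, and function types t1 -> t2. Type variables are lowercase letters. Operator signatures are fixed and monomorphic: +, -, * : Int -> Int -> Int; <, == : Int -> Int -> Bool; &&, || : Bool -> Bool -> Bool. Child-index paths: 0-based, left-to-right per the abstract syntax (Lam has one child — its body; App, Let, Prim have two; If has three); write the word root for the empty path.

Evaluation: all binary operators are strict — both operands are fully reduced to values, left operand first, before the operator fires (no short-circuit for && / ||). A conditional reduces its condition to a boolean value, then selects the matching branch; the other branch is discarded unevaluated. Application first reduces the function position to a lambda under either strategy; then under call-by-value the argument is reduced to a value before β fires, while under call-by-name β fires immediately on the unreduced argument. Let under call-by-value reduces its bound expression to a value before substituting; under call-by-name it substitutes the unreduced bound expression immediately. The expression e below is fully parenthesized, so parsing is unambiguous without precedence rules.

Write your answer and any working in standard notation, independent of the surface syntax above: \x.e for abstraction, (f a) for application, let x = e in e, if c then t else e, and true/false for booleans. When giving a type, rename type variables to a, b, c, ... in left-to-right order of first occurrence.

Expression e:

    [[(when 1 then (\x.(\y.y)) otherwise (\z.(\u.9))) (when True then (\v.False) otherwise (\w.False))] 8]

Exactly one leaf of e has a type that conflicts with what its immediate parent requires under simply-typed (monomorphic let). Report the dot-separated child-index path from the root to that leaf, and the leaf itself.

Working:
  unify Int ~ Bool
  FAIL: mismatch Int ~ Bool

Answer: 0.0.0 : 1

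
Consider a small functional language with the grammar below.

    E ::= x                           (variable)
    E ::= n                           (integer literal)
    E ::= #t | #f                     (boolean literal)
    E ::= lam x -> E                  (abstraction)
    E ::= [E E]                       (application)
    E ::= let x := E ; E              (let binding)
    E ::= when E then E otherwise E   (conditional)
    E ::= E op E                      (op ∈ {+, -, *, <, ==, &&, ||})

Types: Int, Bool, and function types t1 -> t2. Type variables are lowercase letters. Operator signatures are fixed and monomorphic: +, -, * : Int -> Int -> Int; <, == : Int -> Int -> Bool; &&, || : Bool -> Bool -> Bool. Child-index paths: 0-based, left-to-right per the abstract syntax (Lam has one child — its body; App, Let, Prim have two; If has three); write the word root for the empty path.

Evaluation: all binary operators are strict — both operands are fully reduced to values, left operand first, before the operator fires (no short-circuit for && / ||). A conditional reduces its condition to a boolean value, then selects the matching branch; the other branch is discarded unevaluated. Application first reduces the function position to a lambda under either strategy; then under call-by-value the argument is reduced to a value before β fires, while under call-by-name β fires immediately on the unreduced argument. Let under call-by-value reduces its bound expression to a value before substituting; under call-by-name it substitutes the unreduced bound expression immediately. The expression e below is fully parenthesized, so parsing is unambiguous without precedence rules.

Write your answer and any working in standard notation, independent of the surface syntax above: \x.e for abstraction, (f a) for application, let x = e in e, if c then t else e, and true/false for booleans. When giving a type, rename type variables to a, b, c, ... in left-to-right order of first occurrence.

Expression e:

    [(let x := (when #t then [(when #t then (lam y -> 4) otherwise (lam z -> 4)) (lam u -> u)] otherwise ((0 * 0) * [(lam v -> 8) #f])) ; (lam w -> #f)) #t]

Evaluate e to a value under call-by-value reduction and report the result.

Trace:
step 0: ((let x = (if true then ((if true then (\y.4) else (\z.4)) (\u.u)) else ((0 * 0) * ((\v.8) false))) in (\w.false)) true)
step 1: [if@0.0] ((let x = ((if true then (\y.4) else (\z.4)) (\u.u)) in (\w.false)) true)
step 2: [if@0.0.0] ((let x = ((\y.4) (\u.u)) in (\w.false)) true)
step 3: [beta@0.0] ((let x = 4 in (\w.false)) true)
step 4: [let@0] ((\w.false) true)
step 5: [beta@root] false

Answer: false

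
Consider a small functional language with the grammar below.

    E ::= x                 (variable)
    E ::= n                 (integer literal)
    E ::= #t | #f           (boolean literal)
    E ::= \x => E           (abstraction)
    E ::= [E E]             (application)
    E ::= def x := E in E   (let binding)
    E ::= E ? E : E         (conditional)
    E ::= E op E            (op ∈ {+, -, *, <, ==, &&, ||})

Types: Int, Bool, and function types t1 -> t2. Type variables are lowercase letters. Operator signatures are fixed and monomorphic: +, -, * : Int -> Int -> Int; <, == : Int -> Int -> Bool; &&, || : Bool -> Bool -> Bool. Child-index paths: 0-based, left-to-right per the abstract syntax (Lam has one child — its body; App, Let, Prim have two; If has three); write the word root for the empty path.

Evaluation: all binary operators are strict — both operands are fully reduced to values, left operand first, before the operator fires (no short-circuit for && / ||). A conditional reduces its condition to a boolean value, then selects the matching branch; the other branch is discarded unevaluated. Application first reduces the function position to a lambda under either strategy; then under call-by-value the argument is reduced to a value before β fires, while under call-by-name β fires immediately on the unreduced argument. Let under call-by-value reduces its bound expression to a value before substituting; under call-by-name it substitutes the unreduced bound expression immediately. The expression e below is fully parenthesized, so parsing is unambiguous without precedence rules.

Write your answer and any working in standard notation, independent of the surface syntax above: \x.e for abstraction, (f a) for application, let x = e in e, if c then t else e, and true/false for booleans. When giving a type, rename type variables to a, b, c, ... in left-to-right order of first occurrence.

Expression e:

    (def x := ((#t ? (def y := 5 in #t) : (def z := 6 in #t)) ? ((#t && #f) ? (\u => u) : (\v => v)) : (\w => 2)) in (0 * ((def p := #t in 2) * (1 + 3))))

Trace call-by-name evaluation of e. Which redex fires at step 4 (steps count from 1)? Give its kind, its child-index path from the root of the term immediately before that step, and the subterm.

Answer: delta at 1 : (2 * 4)

Trace:
step 0: (let x = (if (if true then (let y = 5 in true) else (let z = 6 in true)) then (if (true && false) then (\u.u) else (\v.v)) else (\w.2)) in (0 * ((let p = true in 2) * (1 + 3))))
step 1: [let@root] (0 * ((let p = true in 2) * (1 + 3)))
step 2: [let@1.0] (0 * (2 * (1 + 3)))
step 3: [delta@1.1] (0 * (2 * 4))
step 4: [delta@1] (0 * 8)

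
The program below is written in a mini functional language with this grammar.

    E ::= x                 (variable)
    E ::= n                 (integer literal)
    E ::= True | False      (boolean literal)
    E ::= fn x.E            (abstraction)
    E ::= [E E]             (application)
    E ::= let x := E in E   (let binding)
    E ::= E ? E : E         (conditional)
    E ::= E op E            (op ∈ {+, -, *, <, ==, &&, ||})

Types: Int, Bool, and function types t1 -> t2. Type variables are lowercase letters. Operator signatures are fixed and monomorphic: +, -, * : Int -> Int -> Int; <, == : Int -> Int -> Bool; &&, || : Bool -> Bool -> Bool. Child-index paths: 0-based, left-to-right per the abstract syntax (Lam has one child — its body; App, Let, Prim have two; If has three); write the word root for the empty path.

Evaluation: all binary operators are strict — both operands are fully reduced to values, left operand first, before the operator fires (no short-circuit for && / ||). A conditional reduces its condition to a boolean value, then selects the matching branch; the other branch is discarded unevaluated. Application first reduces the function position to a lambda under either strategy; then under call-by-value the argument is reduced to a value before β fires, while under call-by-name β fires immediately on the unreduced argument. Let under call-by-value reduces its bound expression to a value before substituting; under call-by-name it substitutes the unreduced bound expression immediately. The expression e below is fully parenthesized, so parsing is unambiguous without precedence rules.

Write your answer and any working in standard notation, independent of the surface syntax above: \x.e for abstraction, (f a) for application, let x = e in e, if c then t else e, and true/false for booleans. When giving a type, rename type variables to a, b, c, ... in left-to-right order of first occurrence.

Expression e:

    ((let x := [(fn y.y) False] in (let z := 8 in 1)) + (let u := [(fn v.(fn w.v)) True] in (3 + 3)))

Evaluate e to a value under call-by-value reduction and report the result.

Answer: 7

Working:
step 0: ((let x = ((\y.y) false) in (let z = 8 in 1)) + (let u = ((\v.(\w.v)) true) in (3 + 3)))
step 1: [beta@0.0] ((let x = false in (let z = 8 in 1)) + (let u = ((\v.(\w.v)) true) in (3 + 3)))
step 2: [let@0] ((let z = 8 in 1) + (let u = ((\v.(\w.v)) true) in (3 + 3)))
step 3: [let@0] (1 + (let u = ((\v.(\w.v)) true) in (3 + 3)))
step 4: [beta@1.0] (1 + (let u = (\w.true) in (3 + 3)))
step 5: [let@1] (1 + (3 + 3))
step 6: [delta@1] (1 + 6)
step 7: [delta@root] 7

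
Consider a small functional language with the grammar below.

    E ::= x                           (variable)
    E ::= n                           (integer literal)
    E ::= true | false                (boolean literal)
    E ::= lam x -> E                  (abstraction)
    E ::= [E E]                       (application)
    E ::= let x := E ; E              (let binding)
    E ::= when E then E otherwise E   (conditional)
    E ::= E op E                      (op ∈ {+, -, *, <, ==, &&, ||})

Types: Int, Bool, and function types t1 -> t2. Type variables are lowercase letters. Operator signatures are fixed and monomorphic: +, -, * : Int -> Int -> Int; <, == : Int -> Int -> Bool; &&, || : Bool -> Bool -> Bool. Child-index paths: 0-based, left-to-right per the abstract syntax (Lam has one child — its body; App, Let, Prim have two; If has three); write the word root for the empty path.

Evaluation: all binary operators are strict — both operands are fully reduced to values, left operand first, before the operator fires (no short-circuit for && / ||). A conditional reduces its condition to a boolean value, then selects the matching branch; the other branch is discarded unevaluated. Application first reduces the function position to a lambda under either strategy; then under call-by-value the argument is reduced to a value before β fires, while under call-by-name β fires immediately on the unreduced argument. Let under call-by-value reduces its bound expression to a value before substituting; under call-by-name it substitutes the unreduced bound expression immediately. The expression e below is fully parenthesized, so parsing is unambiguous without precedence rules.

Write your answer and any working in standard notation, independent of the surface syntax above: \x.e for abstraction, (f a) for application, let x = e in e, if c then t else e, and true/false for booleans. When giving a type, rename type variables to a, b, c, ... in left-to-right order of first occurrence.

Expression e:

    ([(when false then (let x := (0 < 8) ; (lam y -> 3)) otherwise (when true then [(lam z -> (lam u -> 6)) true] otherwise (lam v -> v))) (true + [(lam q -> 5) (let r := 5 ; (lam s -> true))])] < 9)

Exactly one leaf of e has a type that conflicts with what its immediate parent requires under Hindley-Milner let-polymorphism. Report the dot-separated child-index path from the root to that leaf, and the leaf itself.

Answer: 0.1.0 : true

Derivation:
  unify Bool ~ Bool
  unify Int ~ Int
  unify Int ~ Int
let x : Bool
\y._ : a -> Int
  unify Bool ~ Bool
\u._ : c -> Int
\z._ : b -> c -> Int
  unify b -> c -> Int ~ Bool -> d
  unify b ~ Bool
  unify c -> Int ~ d
_ _ : c -> Int
v : e
\v._ : e -> e
  unify c -> Int ~ e -> e
  unify c ~ e
  unify Int ~ e
  unify a -> Int ~ Int -> Int
  unify a ~ Int
  unify Int ~ Int
  unify Bool ~ Int
  FAIL: mismatch Bool ~ Int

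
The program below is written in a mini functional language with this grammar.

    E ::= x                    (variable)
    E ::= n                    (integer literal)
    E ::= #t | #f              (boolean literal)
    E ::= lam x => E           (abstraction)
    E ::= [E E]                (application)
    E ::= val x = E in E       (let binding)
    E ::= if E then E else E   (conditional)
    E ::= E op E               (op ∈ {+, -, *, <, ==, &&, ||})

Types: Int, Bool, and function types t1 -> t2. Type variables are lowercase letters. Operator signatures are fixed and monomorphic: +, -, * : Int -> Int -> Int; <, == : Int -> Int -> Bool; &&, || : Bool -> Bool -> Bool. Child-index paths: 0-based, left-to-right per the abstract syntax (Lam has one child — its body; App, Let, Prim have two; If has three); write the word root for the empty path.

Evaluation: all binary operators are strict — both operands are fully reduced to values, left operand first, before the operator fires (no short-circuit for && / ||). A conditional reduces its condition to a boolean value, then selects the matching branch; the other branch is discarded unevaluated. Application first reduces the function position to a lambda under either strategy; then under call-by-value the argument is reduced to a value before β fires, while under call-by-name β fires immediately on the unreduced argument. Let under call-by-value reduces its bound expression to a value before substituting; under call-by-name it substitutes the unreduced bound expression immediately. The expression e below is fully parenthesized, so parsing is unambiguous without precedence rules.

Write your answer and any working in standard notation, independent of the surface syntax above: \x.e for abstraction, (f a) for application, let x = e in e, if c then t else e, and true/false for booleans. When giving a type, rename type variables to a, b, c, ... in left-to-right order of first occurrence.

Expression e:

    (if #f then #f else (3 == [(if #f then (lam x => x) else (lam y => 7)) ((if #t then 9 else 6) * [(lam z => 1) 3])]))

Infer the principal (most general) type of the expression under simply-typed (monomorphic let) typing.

Answer: Bool

Derivation:
  unify Bool ~ Bool
  unify Int ~ Int
  unify Bool ~ Bool
x : a
\x._ : a -> a
\y._ : b -> Int
  unify a -> a ~ b -> Int
  unify a ~ b
  unify b ~ Int
  unify Bool ~ Bool
  unify Int ~ Int
  unify Int ~ Int
\z._ : c -> Int
  unify c -> Int ~ Int -> d
  unify c ~ Int
  unify Int ~ d
_ _ : Int
  unify Int ~ Int
  unify Int -> Int ~ Int -> e
  unify Int ~ Int
  unify Int ~ e
_ _ : Int
  unify Int ~ Int
  unify Bool ~ Bool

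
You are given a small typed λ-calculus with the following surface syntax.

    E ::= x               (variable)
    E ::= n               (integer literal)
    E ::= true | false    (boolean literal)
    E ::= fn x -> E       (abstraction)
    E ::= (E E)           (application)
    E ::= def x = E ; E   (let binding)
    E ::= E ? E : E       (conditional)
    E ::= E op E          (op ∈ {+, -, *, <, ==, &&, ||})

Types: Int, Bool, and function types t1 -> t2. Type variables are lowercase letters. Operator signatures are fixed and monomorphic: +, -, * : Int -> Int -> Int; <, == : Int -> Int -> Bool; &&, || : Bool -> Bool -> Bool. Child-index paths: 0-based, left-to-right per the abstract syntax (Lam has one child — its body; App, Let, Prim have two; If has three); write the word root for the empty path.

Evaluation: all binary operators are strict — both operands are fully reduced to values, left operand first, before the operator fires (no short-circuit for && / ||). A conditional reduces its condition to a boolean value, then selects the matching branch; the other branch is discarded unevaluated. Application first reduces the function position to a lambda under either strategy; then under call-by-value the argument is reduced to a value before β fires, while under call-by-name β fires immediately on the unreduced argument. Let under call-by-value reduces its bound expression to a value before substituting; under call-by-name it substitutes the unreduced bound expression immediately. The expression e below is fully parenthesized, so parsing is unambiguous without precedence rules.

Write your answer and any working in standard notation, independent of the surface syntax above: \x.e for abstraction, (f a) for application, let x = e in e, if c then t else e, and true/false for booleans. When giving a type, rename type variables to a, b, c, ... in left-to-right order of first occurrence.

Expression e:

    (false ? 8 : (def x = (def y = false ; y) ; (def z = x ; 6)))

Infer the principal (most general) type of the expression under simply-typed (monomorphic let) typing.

Working:
  unify Bool ~ Bool
let y : Bool
y : Bool
let x : Bool
x : Bool
let z : Bool
  unify Int ~ Int

Answer: Int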